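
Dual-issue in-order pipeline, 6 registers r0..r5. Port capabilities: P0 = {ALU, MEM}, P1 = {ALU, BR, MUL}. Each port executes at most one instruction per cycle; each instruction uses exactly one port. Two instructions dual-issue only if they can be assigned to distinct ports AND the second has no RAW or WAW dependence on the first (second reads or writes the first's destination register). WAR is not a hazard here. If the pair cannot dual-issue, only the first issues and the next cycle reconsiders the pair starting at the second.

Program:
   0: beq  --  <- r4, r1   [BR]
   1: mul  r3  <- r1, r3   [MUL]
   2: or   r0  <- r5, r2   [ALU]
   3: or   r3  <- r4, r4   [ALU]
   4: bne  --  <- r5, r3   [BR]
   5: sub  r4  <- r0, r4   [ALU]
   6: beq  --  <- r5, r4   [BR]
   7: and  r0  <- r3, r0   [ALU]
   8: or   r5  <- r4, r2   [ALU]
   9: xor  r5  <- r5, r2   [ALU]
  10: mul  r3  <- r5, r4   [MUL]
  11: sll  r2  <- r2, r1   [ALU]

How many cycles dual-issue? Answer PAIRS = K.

PAIRS = 4

t=0 i0:beq ; no-port BR/MUL
t=1 i1+i2:mul or ; dual
t=2 i3:or ; RAW r3
t=3 i4+i5:bne sub ; dual
t=4 i6+i7:beq and ; dual
t=5 i8:or ; RAW+WAW r5
t=6 i9:xor ; RAW r5
t=7 i10+i11:mul sll ; dual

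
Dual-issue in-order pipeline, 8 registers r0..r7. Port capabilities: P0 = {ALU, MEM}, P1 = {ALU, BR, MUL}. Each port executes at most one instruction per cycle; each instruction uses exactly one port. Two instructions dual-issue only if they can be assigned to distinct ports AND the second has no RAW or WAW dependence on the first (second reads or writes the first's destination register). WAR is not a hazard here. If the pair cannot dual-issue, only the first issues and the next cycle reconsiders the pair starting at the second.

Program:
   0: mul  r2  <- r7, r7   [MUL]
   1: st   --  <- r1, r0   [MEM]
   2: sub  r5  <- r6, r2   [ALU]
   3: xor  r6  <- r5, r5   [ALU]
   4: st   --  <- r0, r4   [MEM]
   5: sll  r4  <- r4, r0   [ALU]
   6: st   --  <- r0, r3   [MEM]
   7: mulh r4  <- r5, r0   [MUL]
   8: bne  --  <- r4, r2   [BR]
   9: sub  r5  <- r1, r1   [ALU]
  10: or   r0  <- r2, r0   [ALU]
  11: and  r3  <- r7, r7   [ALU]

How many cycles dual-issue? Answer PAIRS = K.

PAIRS = 5

#0 head=0: mul.MUL/st.MEM i0,i1 2-wide
#1 head=2: sub.ALU i2 RAW r5
#2 head=3: xor.ALU/st.MEM i3,i4 2-wide
#3 head=5: sll.ALU/st.MEM i5,i6 2-wide
#4 head=7: mulh.MUL i7 no-port MUL/BR
#5 head=8: bne.BR/sub.ALU i8,i9 2-wide
#6 head=10: or.ALU/and.ALU i10,i11 2-wide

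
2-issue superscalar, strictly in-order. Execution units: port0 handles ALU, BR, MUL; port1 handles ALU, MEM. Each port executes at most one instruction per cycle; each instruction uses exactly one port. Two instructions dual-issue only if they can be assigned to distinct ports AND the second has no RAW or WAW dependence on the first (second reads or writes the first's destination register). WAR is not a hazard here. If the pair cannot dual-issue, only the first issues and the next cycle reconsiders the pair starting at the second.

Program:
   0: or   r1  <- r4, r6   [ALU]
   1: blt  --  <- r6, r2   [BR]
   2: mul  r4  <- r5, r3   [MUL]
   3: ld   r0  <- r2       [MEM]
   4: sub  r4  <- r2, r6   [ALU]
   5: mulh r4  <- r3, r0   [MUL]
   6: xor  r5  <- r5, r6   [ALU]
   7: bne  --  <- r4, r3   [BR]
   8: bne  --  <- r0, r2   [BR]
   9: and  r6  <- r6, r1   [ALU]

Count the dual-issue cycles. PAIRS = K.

PAIRS = 4

t=0 i0/i1:or blt ; 2-wide
t=1 i2/i3:mul ld ; 2-wide
t=2 i4:sub ; WAW r4
t=3 i5/i6:mulh xor ; 2-wide
t=4 i7:bne ; no-port BR/BR
t=5 i8/i9:bne and ; 2-wide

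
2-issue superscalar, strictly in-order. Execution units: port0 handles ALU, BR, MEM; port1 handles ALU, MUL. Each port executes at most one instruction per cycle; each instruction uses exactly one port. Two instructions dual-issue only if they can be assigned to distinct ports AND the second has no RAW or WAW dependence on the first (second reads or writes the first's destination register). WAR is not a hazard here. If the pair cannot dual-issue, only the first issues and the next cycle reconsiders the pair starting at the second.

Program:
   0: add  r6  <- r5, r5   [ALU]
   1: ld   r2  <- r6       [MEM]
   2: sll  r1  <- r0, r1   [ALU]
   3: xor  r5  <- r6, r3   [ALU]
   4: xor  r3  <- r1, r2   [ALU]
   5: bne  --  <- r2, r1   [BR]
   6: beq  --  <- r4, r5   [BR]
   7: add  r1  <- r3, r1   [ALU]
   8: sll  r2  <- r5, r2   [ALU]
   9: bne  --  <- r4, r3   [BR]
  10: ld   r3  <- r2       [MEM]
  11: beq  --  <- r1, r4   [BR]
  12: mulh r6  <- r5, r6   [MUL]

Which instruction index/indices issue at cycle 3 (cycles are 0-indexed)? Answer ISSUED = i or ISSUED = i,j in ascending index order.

0. add.ALU @i0  | RAW r6
1. ld.MEM+sll.ALU @i1+i2  | dual
2. xor.ALU+xor.ALU @i3+i4  | dual
3. bne.BR @i5  | no-port BR/BR
4. beq.BR+add.ALU @i6+i7  | dual
5. sll.ALU+bne.BR @i8+i9  | dual
6. ld.MEM @i10  | no-port MEM/BR
7. beq.BR+mulh.MUL @i11+i12  | dual

ISSUED = 5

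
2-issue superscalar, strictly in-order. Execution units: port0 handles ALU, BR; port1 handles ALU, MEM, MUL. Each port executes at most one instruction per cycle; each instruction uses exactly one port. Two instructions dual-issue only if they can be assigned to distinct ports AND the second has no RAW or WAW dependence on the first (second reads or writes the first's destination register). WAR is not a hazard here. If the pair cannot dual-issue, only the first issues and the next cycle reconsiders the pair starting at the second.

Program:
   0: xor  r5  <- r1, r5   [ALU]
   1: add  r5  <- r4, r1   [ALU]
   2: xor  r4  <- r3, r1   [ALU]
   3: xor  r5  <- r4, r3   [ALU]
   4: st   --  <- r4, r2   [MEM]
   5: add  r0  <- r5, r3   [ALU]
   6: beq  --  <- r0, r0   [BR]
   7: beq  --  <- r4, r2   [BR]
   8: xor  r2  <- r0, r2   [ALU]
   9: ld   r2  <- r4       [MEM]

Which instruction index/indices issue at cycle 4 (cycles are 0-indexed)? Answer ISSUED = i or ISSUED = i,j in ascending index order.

  cy0 -> i0 (xor.ALU) WAW r5
  cy1 -> i1/i2 (add.ALU/xor.ALU) 2-wide
  cy2 -> i3/i4 (xor.ALU/st.MEM) 2-wide
  cy3 -> i5 (add.ALU) RAW r0
  cy4 -> i6 (beq.BR) no-port BR/BR
  cy5 -> i7/i8 (beq.BR/xor.ALU) 2-wide
  cy6 -> i9 (ld.MEM) tail

ISSUED = 6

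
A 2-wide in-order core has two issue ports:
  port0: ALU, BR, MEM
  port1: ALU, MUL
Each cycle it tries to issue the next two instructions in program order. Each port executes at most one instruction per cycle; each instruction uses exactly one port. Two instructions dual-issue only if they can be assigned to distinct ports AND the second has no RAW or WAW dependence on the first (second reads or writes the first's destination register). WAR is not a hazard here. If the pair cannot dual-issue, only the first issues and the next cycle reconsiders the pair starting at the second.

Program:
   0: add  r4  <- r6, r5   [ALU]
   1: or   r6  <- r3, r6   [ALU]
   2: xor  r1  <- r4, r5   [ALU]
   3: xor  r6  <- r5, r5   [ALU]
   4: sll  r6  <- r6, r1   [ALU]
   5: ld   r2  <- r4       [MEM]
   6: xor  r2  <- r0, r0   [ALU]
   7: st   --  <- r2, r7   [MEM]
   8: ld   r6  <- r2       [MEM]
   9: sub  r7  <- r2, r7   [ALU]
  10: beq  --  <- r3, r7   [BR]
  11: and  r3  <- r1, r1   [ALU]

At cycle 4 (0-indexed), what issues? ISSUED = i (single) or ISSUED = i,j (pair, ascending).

t=0 i0/i1:add.ALU+or.ALU ; dual
t=1 i2/i3:xor.ALU+xor.ALU ; dual
t=2 i4/i5:sll.ALU+ld.MEM ; dual
t=3 i6:xor.ALU ; RAW r2
t=4 i7:st.MEM ; no-port MEM/MEM
t=5 i8/i9:ld.MEM+sub.ALU ; dual
t=6 i10/i11:beq.BR+and.ALU ; dual

ISSUED = 7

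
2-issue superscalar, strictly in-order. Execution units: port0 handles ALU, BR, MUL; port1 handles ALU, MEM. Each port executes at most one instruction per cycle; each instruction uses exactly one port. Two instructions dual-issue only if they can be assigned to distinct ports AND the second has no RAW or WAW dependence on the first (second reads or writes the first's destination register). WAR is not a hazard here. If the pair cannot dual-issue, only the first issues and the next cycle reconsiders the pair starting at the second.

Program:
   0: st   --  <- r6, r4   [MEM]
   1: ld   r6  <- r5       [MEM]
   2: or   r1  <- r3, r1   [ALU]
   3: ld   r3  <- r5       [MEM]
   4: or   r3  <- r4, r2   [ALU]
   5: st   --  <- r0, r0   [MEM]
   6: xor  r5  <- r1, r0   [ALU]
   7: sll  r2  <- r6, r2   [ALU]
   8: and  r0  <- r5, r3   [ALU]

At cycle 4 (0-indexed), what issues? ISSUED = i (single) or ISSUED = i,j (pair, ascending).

#0 head=0: st.MEM i0 no-port MEM/MEM
#1 head=1: ld.MEM;or.ALU i1,i2 2-wide
#2 head=3: ld.MEM i3 WAW r3
#3 head=4: or.ALU;st.MEM i4,i5 2-wide
#4 head=6: xor.ALU;sll.ALU i6,i7 2-wide
#5 head=8: and.ALU i8 tail

ISSUED = 6,7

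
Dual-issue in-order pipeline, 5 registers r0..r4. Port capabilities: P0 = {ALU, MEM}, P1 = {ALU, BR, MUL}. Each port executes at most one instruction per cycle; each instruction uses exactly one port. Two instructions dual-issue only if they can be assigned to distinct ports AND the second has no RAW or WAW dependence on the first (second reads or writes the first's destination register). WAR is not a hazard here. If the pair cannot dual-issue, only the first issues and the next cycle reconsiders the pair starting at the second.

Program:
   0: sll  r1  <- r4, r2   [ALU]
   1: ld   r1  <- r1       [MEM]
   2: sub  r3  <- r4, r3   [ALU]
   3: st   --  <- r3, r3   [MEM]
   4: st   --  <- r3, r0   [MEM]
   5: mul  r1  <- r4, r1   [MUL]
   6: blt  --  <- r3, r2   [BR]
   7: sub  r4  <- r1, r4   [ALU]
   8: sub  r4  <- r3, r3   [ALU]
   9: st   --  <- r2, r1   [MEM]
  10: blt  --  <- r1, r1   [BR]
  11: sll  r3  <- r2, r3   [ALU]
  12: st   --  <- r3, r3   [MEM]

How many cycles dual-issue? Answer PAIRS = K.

PAIRS = 5

#0 head=0: sll.ALU i0 RAW+WAW r1
#1 head=1: ld.MEM sub.ALU i1,i2 pair
#2 head=3: st.MEM i3 no-port MEM/MEM
#3 head=4: st.MEM mul.MUL i4,i5 pair
#4 head=6: blt.BR sub.ALU i6,i7 pair
#5 head=8: sub.ALU st.MEM i8,i9 pair
#6 head=10: blt.BR sll.ALU i10,i11 pair
#7 head=12: st.MEM i12 tail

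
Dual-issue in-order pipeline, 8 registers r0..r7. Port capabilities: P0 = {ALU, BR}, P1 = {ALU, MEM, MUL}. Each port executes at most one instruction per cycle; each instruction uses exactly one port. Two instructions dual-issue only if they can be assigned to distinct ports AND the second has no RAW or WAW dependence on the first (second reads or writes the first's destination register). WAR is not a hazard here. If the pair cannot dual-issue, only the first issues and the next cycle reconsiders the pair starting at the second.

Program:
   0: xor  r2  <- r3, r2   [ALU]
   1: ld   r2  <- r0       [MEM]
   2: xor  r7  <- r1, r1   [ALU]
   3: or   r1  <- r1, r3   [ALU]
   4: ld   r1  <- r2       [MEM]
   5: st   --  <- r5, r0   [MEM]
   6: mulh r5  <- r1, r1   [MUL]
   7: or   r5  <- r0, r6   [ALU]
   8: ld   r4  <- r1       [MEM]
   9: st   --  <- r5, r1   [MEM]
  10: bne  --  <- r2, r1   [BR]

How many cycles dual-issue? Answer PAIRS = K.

PAIRS = 3

t=0 i0:xor.ALU ; WAW r2
t=1 i1&i2:ld.MEM/xor.ALU ; pair
t=2 i3:or.ALU ; WAW r1
t=3 i4:ld.MEM ; no-port MEM/MEM
t=4 i5:st.MEM ; no-port MEM/MUL
t=5 i6:mulh.MUL ; WAW r5
t=6 i7&i8:or.ALU/ld.MEM ; pair
t=7 i9&i10:st.MEM/bne.BR ; pair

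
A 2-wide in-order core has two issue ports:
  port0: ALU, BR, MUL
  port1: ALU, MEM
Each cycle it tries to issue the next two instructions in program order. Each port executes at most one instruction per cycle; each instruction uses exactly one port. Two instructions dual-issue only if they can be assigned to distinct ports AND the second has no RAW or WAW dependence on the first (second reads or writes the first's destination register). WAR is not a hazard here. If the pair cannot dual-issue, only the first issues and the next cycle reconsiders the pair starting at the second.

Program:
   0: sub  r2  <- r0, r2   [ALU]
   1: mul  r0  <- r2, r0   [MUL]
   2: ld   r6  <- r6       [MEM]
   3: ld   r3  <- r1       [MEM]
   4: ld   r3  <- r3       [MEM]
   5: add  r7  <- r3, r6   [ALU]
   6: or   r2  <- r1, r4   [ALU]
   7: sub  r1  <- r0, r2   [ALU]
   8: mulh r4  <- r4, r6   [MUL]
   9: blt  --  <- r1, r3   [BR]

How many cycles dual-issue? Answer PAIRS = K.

PAIRS = 3

t=0 i0:sub ; RAW r2
t=1 i1+i2:mul ld ; 2-wide
t=2 i3:ld ; no-port MEM/MEM
t=3 i4:ld ; RAW r3
t=4 i5+i6:add or ; 2-wide
t=5 i7+i8:sub mulh ; 2-wide
t=6 i9:blt ; tail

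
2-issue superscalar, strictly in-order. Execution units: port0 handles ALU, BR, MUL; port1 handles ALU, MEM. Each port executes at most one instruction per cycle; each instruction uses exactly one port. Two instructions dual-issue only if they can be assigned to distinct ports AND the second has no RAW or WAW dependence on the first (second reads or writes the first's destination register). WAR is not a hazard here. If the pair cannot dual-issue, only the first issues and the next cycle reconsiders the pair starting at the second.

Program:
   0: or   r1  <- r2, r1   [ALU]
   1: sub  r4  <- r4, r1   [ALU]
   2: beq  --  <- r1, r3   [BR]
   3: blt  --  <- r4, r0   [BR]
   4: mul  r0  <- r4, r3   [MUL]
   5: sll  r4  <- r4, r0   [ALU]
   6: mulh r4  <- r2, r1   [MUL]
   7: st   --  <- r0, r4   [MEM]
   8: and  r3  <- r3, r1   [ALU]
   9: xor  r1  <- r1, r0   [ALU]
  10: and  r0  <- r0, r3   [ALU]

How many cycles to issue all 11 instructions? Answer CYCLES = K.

c0: i0 or  RAW r1
c1: i1+i2 sub beq  pair
c2: i3 blt  no-port BR/MUL
c3: i4 mul  RAW r0
c4: i5 sll  WAW r4
c5: i6 mulh  RAW r4
c6: i7+i8 st and  pair
c7: i9+i10 xor and  pair

CYCLES = 8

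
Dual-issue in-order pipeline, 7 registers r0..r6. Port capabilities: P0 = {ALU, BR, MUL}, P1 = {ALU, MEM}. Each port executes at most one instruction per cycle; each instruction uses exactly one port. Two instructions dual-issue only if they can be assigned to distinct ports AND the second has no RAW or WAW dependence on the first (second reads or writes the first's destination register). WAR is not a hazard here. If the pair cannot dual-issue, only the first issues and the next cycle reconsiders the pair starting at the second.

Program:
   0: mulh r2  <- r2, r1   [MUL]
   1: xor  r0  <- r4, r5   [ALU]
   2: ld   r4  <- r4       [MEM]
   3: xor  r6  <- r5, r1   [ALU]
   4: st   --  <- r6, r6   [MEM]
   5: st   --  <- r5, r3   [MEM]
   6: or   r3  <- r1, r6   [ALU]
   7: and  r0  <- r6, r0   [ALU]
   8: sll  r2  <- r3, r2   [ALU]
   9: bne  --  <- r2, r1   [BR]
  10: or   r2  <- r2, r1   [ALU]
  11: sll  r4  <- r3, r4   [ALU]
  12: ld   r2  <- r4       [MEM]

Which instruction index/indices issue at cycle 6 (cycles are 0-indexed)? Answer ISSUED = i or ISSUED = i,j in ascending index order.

0. mulh;xor @i0&i1  | pair
1. ld;xor @i2&i3  | pair
2. st @i4  | no-port MEM/MEM
3. st;or @i5&i6  | pair
4. and;sll @i7&i8  | pair
5. bne;or @i9&i10  | pair
6. sll @i11  | RAW r4
7. ld @i12  | tail

ISSUED = 11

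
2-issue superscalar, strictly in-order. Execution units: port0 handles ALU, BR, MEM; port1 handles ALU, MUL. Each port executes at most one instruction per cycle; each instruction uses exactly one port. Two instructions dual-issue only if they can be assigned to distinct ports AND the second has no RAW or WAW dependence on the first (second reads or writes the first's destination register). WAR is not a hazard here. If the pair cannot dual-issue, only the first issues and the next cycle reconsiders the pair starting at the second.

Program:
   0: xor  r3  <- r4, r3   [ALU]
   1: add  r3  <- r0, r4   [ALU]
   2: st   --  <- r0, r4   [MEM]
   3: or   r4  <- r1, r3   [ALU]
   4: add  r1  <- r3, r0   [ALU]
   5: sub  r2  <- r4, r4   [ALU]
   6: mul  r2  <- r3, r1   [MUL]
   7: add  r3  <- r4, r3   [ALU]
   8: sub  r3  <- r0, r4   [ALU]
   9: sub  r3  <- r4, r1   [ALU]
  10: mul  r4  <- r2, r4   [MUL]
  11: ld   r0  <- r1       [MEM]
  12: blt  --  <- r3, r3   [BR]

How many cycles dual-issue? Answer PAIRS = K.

PAIRS = 4

  cy0 -> i0 (xor) WAW r3
  cy1 -> i1+i2 (add/st) dual
  cy2 -> i3+i4 (or/add) dual
  cy3 -> i5 (sub) WAW r2
  cy4 -> i6+i7 (mul/add) dual
  cy5 -> i8 (sub) WAW r3
  cy6 -> i9+i10 (sub/mul) dual
  cy7 -> i11 (ld) no-port MEM/BR
  cy8 -> i12 (blt) tail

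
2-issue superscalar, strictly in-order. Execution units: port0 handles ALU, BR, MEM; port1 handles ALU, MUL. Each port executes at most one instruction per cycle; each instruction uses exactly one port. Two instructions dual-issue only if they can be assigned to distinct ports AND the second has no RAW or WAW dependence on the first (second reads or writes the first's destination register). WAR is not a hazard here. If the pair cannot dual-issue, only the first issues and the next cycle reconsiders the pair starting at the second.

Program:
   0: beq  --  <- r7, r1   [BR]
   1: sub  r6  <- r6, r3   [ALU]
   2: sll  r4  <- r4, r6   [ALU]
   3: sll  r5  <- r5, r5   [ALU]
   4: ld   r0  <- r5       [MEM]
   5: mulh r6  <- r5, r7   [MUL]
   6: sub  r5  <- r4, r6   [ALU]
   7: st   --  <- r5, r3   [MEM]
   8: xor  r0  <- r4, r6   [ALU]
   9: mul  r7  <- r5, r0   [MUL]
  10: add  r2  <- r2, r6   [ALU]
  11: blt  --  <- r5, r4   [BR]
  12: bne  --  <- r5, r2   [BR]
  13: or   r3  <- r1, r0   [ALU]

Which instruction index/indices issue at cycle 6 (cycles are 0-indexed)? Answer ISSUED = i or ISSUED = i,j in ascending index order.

c0: i0&i1 beq.BR+sub.ALU  2-wide
c1: i2&i3 sll.ALU+sll.ALU  2-wide
c2: i4&i5 ld.MEM+mulh.MUL  2-wide
c3: i6 sub.ALU  RAW r5
c4: i7&i8 st.MEM+xor.ALU  2-wide
c5: i9&i10 mul.MUL+add.ALU  2-wide
c6: i11 blt.BR  no-port BR/BR
c7: i12&i13 bne.BR+or.ALU  2-wide

ISSUED = 11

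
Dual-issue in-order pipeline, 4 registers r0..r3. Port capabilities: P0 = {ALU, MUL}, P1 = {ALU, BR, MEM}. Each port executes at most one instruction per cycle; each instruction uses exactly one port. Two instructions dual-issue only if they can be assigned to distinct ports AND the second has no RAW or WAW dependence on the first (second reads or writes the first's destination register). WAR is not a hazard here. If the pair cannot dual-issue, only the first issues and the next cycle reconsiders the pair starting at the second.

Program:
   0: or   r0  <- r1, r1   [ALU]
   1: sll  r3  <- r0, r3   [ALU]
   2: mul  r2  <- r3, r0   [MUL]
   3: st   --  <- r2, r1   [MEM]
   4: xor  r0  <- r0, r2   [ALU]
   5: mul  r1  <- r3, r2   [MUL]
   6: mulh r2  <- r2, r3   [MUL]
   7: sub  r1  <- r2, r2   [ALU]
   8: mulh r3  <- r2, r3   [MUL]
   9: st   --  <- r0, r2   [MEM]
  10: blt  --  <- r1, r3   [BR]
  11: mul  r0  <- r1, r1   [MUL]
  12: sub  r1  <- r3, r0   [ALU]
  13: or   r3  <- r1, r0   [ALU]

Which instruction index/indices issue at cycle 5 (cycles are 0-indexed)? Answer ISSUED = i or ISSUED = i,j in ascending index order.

ISSUED = 6

[0] i0  or.ALU  -- RAW r0
[1] i1  sll.ALU  -- RAW r3
[2] i2  mul.MUL  -- RAW r2
[3] i3/i4  st.MEM+xor.ALU  -- pair
[4] i5  mul.MUL  -- no-port MUL/MUL
[5] i6  mulh.MUL  -- RAW r2
[6] i7/i8  sub.ALU+mulh.MUL  -- pair
[7] i9  st.MEM  -- no-port MEM/BR
[8] i10/i11  blt.BR+mul.MUL  -- pair
[9] i12  sub.ALU  -- RAW r1
[10] i13  or.ALU  -- tail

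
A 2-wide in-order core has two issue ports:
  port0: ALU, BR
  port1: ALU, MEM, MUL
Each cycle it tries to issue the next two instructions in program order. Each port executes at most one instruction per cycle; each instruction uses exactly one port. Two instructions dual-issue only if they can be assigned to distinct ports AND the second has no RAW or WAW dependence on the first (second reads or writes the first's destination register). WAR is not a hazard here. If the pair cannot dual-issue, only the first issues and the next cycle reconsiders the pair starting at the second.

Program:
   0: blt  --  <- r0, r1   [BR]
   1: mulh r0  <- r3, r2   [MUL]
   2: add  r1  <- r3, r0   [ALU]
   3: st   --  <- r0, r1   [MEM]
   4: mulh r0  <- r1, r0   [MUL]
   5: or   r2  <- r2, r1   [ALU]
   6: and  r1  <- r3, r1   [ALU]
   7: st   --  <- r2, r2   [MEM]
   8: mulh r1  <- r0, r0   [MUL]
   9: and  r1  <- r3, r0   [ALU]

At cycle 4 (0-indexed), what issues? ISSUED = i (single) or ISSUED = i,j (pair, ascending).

t=0 i0/i1:blt.BR+mulh.MUL ; dual
t=1 i2:add.ALU ; RAW r1
t=2 i3:st.MEM ; no-port MEM/MUL
t=3 i4/i5:mulh.MUL+or.ALU ; dual
t=4 i6/i7:and.ALU+st.MEM ; dual
t=5 i8:mulh.MUL ; WAW r1
t=6 i9:and.ALU ; tail

ISSUED = 6,7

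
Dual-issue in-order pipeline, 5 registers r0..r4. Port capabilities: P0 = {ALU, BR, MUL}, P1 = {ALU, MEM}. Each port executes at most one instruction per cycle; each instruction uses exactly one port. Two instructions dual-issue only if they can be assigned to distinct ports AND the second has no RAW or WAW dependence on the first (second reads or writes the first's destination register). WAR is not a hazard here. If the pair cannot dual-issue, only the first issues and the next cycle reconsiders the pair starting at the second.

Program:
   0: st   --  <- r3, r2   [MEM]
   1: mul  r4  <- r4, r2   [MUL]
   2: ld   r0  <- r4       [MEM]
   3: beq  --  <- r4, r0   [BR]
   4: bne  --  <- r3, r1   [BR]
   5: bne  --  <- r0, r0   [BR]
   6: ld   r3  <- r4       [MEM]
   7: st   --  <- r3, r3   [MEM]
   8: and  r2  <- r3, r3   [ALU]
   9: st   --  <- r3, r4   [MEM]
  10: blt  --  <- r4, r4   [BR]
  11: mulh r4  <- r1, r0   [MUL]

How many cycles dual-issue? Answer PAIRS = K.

t=0 i0/i1:st+mul ; 2-wide
t=1 i2:ld ; RAW r0
t=2 i3:beq ; no-port BR/BR
t=3 i4:bne ; no-port BR/BR
t=4 i5/i6:bne+ld ; 2-wide
t=5 i7/i8:st+and ; 2-wide
t=6 i9/i10:st+blt ; 2-wide
t=7 i11:mulh ; tail

PAIRS = 4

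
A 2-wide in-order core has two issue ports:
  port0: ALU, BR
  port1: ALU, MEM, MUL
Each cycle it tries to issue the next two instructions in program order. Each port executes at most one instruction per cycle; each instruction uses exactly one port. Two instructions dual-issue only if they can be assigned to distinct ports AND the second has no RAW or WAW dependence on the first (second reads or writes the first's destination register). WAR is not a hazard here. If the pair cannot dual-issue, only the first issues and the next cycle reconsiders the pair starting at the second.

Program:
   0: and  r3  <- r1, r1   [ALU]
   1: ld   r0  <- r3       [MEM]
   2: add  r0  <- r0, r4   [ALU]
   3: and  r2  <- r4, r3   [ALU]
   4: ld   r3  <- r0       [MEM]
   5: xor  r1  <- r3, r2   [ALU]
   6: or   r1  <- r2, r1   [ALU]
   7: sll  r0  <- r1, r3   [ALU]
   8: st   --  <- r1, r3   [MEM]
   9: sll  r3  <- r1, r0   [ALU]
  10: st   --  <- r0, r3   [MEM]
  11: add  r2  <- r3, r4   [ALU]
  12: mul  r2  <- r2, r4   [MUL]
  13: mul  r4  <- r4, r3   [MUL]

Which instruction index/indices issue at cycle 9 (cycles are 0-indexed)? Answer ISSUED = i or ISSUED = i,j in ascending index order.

ISSUED = 12

#0 head=0: and.ALU i0 RAW r3
#1 head=1: ld.MEM i1 RAW+WAW r0
#2 head=2: add.ALU+and.ALU i2/i3 pair
#3 head=4: ld.MEM i4 RAW r3
#4 head=5: xor.ALU i5 RAW+WAW r1
#5 head=6: or.ALU i6 RAW r1
#6 head=7: sll.ALU+st.MEM i7/i8 pair
#7 head=9: sll.ALU i9 RAW r3
#8 head=10: st.MEM+add.ALU i10/i11 pair
#9 head=12: mul.MUL i12 no-port MUL/MUL
#10 head=13: mul.MUL i13 tail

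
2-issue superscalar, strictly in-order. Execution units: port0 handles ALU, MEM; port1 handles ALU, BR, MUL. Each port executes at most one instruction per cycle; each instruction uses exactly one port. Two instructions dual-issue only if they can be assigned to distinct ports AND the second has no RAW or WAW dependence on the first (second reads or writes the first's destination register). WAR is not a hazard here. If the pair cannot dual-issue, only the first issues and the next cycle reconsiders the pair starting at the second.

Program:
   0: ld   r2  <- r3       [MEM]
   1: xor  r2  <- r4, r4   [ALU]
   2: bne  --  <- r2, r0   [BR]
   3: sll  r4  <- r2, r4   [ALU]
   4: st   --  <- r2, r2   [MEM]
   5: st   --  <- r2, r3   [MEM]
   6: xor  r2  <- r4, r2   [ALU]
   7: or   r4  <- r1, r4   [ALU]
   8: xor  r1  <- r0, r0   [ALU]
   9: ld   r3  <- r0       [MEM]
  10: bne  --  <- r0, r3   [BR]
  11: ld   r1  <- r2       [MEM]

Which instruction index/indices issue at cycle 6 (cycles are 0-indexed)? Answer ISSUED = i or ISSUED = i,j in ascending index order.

#0 head=0: ld i0 WAW r2
#1 head=1: xor i1 RAW r2
#2 head=2: bne sll i2/i3 2-wide
#3 head=4: st i4 no-port MEM/MEM
#4 head=5: st xor i5/i6 2-wide
#5 head=7: or xor i7/i8 2-wide
#6 head=9: ld i9 RAW r3
#7 head=10: bne ld i10/i11 2-wide

ISSUED = 9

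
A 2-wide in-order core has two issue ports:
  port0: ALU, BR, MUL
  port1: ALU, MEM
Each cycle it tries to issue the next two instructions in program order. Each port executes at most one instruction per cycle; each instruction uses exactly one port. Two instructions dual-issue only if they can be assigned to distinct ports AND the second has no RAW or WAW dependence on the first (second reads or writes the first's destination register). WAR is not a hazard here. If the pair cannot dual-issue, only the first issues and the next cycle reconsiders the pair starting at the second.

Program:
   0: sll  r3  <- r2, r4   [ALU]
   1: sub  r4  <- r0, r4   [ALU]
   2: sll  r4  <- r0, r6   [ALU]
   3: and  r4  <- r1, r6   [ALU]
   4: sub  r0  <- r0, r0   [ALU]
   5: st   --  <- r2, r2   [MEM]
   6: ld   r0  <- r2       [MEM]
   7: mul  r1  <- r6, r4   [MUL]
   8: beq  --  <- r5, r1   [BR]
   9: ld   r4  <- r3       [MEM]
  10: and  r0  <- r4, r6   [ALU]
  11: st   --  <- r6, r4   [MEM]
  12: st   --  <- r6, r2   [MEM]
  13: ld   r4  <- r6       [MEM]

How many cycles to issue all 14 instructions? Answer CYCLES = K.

[0] i0/i1  sll.ALU sub.ALU  -- dual
[1] i2  sll.ALU  -- WAW r4
[2] i3/i4  and.ALU sub.ALU  -- dual
[3] i5  st.MEM  -- no-port MEM/MEM
[4] i6/i7  ld.MEM mul.MUL  -- dual
[5] i8/i9  beq.BR ld.MEM  -- dual
[6] i10/i11  and.ALU st.MEM  -- dual
[7] i12  st.MEM  -- no-port MEM/MEM
[8] i13  ld.MEM  -- tail

CYCLES = 9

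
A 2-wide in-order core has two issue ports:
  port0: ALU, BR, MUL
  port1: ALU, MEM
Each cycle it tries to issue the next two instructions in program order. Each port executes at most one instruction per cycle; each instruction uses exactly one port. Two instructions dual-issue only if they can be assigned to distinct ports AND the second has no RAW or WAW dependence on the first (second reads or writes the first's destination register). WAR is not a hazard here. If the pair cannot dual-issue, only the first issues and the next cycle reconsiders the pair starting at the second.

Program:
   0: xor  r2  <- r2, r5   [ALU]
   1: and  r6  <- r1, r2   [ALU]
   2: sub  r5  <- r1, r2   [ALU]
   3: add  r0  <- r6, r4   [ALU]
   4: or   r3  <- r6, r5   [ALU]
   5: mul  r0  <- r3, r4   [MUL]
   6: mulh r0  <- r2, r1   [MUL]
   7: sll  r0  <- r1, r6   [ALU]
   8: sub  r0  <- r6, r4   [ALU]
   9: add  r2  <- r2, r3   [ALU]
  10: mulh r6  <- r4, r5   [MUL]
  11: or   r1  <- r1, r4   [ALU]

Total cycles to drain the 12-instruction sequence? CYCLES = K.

CYCLES = 8

t=0 i0:xor ; RAW r2
t=1 i1+i2:and;sub ; dual
t=2 i3+i4:add;or ; dual
t=3 i5:mul ; no-port MUL/MUL
t=4 i6:mulh ; WAW r0
t=5 i7:sll ; WAW r0
t=6 i8+i9:sub;add ; dual
t=7 i10+i11:mulh;or ; dual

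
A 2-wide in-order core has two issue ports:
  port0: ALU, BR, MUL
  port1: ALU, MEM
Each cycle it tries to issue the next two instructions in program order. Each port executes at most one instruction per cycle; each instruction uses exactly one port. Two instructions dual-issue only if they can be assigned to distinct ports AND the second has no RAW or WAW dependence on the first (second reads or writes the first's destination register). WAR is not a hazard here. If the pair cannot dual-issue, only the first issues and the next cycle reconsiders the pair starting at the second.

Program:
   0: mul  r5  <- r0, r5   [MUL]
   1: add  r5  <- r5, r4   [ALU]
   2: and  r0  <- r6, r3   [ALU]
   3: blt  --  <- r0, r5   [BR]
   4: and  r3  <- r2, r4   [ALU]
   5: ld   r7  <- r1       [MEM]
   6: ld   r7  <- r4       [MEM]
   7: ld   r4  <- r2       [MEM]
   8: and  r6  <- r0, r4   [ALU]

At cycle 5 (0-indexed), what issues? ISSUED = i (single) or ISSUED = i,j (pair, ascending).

#0 head=0: mul i0 RAW+WAW r5
#1 head=1: add;and i1,i2 pair
#2 head=3: blt;and i3,i4 pair
#3 head=5: ld i5 no-port MEM/MEM
#4 head=6: ld i6 no-port MEM/MEM
#5 head=7: ld i7 RAW r4
#6 head=8: and i8 tail

ISSUED = 7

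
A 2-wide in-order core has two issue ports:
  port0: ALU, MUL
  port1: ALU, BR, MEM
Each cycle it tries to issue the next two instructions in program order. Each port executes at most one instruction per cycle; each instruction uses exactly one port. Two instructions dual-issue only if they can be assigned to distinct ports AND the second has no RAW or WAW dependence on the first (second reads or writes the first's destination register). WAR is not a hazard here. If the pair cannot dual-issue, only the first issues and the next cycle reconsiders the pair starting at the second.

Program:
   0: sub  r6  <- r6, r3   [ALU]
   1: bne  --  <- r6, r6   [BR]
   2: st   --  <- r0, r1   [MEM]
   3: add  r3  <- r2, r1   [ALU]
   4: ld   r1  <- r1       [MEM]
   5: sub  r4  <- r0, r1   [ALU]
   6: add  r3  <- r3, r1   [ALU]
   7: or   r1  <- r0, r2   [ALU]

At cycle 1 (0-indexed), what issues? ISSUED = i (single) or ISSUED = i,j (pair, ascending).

t=0 i0:sub.ALU ; RAW r6
t=1 i1:bne.BR ; no-port BR/MEM
t=2 i2/i3:st.MEM/add.ALU ; pair
t=3 i4:ld.MEM ; RAW r1
t=4 i5/i6:sub.ALU/add.ALU ; pair
t=5 i7:or.ALU ; tail

ISSUED = 1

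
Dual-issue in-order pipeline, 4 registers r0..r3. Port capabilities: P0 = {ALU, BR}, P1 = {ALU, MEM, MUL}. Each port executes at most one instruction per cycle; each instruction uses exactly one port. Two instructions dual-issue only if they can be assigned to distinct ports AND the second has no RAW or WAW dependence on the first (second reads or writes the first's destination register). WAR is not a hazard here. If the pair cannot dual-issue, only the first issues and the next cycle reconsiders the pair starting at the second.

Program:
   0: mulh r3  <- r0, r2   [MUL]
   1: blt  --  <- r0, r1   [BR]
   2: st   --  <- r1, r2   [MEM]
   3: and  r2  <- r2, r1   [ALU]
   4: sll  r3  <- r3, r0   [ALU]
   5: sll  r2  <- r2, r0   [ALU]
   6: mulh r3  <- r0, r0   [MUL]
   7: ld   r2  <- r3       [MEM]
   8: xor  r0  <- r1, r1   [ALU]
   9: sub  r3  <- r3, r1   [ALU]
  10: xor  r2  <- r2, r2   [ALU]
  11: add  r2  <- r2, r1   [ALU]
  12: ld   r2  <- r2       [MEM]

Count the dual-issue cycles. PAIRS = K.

t=0 i0&i1:mulh.MUL/blt.BR ; dual
t=1 i2&i3:st.MEM/and.ALU ; dual
t=2 i4&i5:sll.ALU/sll.ALU ; dual
t=3 i6:mulh.MUL ; no-port MUL/MEM
t=4 i7&i8:ld.MEM/xor.ALU ; dual
t=5 i9&i10:sub.ALU/xor.ALU ; dual
t=6 i11:add.ALU ; RAW+WAW r2
t=7 i12:ld.MEM ; tail

PAIRS = 5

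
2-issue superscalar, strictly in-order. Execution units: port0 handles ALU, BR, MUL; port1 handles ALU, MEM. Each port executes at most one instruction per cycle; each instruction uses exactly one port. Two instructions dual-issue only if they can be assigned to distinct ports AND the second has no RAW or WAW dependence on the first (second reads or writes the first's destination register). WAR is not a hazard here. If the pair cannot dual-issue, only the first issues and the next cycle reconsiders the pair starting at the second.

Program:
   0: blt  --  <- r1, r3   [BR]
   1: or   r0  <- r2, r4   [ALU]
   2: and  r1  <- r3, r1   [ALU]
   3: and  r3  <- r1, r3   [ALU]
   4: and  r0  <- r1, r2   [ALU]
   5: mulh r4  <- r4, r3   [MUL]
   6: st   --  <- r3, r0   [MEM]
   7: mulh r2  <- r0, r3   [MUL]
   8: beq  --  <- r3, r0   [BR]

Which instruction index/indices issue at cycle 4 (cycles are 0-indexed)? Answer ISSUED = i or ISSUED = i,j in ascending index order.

[0] i0+i1  blt.BR/or.ALU  -- pair
[1] i2  and.ALU  -- RAW r1
[2] i3+i4  and.ALU/and.ALU  -- pair
[3] i5+i6  mulh.MUL/st.MEM  -- pair
[4] i7  mulh.MUL  -- no-port MUL/BR
[5] i8  beq.BR  -- tail

ISSUED = 7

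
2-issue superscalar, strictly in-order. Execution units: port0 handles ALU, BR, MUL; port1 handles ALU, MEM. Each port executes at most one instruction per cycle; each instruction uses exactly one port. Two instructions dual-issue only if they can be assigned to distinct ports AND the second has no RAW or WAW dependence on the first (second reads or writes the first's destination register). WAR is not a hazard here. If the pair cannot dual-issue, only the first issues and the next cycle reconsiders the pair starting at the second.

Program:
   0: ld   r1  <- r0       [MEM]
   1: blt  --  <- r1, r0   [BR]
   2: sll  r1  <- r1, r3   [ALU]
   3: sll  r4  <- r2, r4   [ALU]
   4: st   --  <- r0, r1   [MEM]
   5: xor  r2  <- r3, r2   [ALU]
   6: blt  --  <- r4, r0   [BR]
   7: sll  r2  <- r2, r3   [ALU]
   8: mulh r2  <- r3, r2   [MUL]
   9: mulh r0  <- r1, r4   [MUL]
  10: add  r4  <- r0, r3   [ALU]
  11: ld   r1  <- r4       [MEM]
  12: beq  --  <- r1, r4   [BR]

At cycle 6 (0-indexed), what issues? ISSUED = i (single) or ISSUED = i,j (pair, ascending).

c0: i0 ld.MEM  RAW r1
c1: i1+i2 blt.BR;sll.ALU  pair
c2: i3+i4 sll.ALU;st.MEM  pair
c3: i5+i6 xor.ALU;blt.BR  pair
c4: i7 sll.ALU  RAW+WAW r2
c5: i8 mulh.MUL  no-port MUL/MUL
c6: i9 mulh.MUL  RAW r0
c7: i10 add.ALU  RAW r4
c8: i11 ld.MEM  RAW r1
c9: i12 beq.BR  tail

ISSUED = 9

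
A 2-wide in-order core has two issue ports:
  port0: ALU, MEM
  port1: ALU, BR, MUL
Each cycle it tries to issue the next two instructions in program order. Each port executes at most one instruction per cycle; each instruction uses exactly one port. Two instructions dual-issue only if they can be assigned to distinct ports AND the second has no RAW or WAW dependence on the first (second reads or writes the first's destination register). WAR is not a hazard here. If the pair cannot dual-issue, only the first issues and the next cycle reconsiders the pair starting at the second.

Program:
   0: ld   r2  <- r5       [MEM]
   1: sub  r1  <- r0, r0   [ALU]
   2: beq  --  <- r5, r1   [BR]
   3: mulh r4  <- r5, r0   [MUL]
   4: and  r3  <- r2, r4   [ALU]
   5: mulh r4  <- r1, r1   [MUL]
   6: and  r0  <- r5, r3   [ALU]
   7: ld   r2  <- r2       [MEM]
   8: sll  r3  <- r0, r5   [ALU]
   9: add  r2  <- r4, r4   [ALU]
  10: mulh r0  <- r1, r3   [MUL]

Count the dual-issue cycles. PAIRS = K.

PAIRS = 4

[0] i0,i1  ld.MEM+sub.ALU  -- 2-wide
[1] i2  beq.BR  -- no-port BR/MUL
[2] i3  mulh.MUL  -- RAW r4
[3] i4,i5  and.ALU+mulh.MUL  -- 2-wide
[4] i6,i7  and.ALU+ld.MEM  -- 2-wide
[5] i8,i9  sll.ALU+add.ALU  -- 2-wide
[6] i10  mulh.MUL  -- tail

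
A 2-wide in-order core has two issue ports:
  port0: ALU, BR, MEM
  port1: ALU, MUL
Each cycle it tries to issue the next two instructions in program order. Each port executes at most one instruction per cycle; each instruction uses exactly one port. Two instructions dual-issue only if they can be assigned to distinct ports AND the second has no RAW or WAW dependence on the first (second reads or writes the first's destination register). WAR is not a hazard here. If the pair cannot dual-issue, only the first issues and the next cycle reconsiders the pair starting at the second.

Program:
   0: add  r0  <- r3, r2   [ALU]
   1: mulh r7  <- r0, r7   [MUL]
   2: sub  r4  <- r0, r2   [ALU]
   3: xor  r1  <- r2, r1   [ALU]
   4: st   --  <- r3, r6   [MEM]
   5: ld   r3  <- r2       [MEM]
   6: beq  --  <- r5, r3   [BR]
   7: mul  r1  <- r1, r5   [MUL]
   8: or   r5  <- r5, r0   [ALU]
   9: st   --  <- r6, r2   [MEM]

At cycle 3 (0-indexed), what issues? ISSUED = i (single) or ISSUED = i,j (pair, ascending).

ISSUED = 5

0. add.ALU @i0  | RAW r0
1. mulh.MUL/sub.ALU @i1/i2  | pair
2. xor.ALU/st.MEM @i3/i4  | pair
3. ld.MEM @i5  | no-port MEM/BR
4. beq.BR/mul.MUL @i6/i7  | pair
5. or.ALU/st.MEM @i8/i9  | pair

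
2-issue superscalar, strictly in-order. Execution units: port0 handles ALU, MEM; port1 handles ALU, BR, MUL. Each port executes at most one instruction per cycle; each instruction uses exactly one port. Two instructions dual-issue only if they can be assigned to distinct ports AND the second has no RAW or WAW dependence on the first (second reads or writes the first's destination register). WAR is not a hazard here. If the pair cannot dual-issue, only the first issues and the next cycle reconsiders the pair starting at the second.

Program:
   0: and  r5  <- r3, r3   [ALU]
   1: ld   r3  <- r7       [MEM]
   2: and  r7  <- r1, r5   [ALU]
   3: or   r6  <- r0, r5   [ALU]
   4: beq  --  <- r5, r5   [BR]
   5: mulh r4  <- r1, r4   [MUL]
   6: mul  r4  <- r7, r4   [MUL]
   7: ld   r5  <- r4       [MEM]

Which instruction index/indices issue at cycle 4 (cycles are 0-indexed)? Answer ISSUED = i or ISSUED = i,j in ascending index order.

c0: i0&i1 and.ALU ld.MEM  2-wide
c1: i2&i3 and.ALU or.ALU  2-wide
c2: i4 beq.BR  no-port BR/MUL
c3: i5 mulh.MUL  no-port MUL/MUL
c4: i6 mul.MUL  RAW r4
c5: i7 ld.MEM  tail

ISSUED = 6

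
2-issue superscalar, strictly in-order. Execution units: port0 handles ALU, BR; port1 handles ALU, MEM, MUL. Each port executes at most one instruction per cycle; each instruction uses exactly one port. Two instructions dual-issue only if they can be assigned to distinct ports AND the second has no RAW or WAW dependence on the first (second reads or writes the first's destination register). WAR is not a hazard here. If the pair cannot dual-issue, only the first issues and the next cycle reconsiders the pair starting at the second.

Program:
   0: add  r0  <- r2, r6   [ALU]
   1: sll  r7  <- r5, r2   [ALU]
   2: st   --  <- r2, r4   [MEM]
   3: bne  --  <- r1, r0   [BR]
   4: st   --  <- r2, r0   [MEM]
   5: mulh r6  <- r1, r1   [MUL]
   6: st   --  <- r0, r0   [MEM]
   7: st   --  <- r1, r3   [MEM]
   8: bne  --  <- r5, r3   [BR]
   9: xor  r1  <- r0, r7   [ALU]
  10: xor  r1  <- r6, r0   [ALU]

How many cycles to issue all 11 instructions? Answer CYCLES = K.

CYCLES = 8

  cy0 -> i0,i1 (add+sll) 2-wide
  cy1 -> i2,i3 (st+bne) 2-wide
  cy2 -> i4 (st) no-port MEM/MUL
  cy3 -> i5 (mulh) no-port MUL/MEM
  cy4 -> i6 (st) no-port MEM/MEM
  cy5 -> i7,i8 (st+bne) 2-wide
  cy6 -> i9 (xor) WAW r1
  cy7 -> i10 (xor) tail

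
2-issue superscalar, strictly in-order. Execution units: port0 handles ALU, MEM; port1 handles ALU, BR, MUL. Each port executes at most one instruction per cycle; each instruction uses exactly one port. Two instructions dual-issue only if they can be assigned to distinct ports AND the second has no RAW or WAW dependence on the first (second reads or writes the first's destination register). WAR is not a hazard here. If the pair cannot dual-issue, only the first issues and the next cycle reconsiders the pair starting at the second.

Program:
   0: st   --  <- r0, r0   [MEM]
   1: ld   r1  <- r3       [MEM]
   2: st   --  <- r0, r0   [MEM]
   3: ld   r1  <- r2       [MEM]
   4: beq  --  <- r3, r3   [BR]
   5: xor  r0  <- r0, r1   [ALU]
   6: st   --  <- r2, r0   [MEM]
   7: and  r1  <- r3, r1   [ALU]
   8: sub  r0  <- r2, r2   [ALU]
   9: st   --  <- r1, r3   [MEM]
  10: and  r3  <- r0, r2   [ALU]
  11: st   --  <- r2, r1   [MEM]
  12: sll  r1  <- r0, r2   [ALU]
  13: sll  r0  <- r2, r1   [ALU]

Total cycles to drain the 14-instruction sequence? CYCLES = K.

#0 head=0: st i0 no-port MEM/MEM
#1 head=1: ld i1 no-port MEM/MEM
#2 head=2: st i2 no-port MEM/MEM
#3 head=3: ld beq i3+i4 2-wide
#4 head=5: xor i5 RAW r0
#5 head=6: st and i6+i7 2-wide
#6 head=8: sub st i8+i9 2-wide
#7 head=10: and st i10+i11 2-wide
#8 head=12: sll i12 RAW r1
#9 head=13: sll i13 tail

CYCLES = 10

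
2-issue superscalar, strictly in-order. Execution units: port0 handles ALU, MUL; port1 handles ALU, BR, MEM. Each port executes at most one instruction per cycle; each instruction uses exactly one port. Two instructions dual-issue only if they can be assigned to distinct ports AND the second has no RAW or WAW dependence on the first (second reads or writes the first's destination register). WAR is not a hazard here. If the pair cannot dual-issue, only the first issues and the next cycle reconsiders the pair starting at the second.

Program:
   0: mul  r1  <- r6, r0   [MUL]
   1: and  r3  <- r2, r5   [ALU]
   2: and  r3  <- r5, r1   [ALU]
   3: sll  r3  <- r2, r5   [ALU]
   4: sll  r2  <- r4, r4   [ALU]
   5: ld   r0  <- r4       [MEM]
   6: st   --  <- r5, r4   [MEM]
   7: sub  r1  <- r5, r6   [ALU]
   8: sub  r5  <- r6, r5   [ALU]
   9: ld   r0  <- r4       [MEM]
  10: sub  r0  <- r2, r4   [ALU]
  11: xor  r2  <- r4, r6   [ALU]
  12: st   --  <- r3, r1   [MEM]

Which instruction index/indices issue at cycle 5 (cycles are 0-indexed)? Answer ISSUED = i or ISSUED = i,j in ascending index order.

ISSUED = 8,9

[0] i0+i1  mul.MUL/and.ALU  -- 2-wide
[1] i2  and.ALU  -- WAW r3
[2] i3+i4  sll.ALU/sll.ALU  -- 2-wide
[3] i5  ld.MEM  -- no-port MEM/MEM
[4] i6+i7  st.MEM/sub.ALU  -- 2-wide
[5] i8+i9  sub.ALU/ld.MEM  -- 2-wide
[6] i10+i11  sub.ALU/xor.ALU  -- 2-wide
[7] i12  st.MEM  -- tail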